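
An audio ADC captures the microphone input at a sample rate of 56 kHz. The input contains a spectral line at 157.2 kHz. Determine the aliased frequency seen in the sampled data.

157.2 kHz mod fs = 45.2 kHz.
45.2 kHz > fs/2 = 28 kHz, folds to fs − 45.2 kHz = 10.8 kHz.

10.8 kHz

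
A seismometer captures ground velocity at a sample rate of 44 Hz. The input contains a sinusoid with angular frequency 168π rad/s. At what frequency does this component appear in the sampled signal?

4 Hz

ω = 168π rad/s → f = ω/(2π) = 84 Hz.
84 Hz mod fs = 40 Hz.
40 Hz > fs/2 = 22 Hz, folds to fs − 40 Hz = 4 Hz.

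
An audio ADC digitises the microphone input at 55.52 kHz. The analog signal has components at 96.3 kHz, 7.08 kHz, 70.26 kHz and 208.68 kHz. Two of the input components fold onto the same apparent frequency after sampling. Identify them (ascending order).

70.26 kHz, 96.3 kHz

fs/2 = 27.76 kHz.
96.3 kHz mod fs = 40.78 kHz.
40.78 kHz > fs/2 = 27.76 kHz, folds to fs − 40.78 kHz = 14.74 kHz.
7.08 kHz ≤ fs/2 = 27.76 kHz, passes unchanged.
70.26 kHz mod fs = 14.74 kHz.
14.74 kHz ≤ fs/2 = 27.76 kHz, appears at 14.74 kHz.
208.68 kHz mod fs = 42.12 kHz.
42.12 kHz > fs/2 = 27.76 kHz, folds to fs − 42.12 kHz = 13.4 kHz.
70.26 kHz and 96.3 kHz both map to 14.74 kHz.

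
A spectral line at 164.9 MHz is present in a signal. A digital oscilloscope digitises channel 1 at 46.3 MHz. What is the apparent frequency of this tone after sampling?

20.3 MHz

164.9 MHz mod fs = 26 MHz.
26 MHz > fs/2 = 23.15 MHz, folds to fs − 26 MHz = 20.3 MHz.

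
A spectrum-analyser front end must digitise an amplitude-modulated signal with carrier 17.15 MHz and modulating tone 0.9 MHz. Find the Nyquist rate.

AM sidebands sit at fc ± fm = 16.25 MHz and 18.05 MHz.
Highest-frequency component: 18.05 MHz.
Nyquist rate = 2 × 18.05 MHz = 36.1 MHz.

36.1 MHz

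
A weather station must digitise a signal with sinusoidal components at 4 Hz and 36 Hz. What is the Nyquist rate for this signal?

Highest-frequency component: 36 Hz.
Nyquist rate = 2 × 36 Hz = 72 Hz.

72 Hz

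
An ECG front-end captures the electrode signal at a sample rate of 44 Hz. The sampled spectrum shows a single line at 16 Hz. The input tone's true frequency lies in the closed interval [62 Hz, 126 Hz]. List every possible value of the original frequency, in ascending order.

Frequencies that alias to 16 Hz are k·fs ± 16 Hz for integer k ≥ 0.
k=0: 16 Hz.
k=1: 28 Hz, 60 Hz.
k=2: 72 Hz, 104 Hz.
k=3: 116 Hz, 148 Hz.
k=4: 160 Hz, 192 Hz.
Within [62 Hz, 126 Hz]: 72 Hz, 104 Hz, 116 Hz.

72 Hz, 104 Hz, 116 Hz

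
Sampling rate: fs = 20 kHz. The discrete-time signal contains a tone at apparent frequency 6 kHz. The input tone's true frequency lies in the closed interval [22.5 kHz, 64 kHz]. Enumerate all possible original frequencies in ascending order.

26 kHz, 34 kHz, 46 kHz, 54 kHz

Frequencies that alias to 6 kHz are k·fs ± 6 kHz for integer k ≥ 0.
k=0: 6 kHz.
k=1: 14 kHz, 26 kHz.
k=2: 34 kHz, 46 kHz.
k=3: 54 kHz, 66 kHz.
k=4: 74 kHz, 86 kHz.
Within [22.5 kHz, 64 kHz]: 26 kHz, 34 kHz, 46 kHz, 54 kHz.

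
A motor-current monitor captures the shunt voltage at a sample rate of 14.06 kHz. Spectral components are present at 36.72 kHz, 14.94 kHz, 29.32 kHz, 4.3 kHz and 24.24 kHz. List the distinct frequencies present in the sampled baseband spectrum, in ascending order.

fs/2 = 7.03 kHz.
36.72 kHz mod fs = 8.6 kHz.
8.6 kHz > fs/2 = 7.03 kHz, folds to fs − 8.6 kHz = 5.46 kHz.
14.94 kHz mod fs = 0.88 kHz.
0.88 kHz ≤ fs/2 = 7.03 kHz, appears at 0.88 kHz.
29.32 kHz mod fs = 1.2 kHz.
1.2 kHz ≤ fs/2 = 7.03 kHz, appears at 1.2 kHz.
4.3 kHz ≤ fs/2 = 7.03 kHz, passes unchanged.
24.24 kHz mod fs = 10.18 kHz.
10.18 kHz > fs/2 = 7.03 kHz, folds to fs − 10.18 kHz = 3.88 kHz.
Distinct values: {0.88 kHz, 1.2 kHz, 3.88 kHz, 4.3 kHz, 5.46 kHz}.

0.88 kHz, 1.2 kHz, 3.88 kHz, 4.3 kHz, 5.46 kHz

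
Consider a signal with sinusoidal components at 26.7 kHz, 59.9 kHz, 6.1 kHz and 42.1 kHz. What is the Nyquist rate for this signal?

Highest-frequency component: 59.9 kHz.
Nyquist rate = 2 × 59.9 kHz = 119.8 kHz.

119.8 kHz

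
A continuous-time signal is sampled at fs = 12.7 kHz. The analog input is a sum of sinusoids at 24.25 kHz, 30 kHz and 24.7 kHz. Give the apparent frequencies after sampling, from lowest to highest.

0.7 kHz, 1.15 kHz, 4.6 kHz

fs/2 = 6.35 kHz.
24.25 kHz mod fs = 11.55 kHz.
11.55 kHz > fs/2 = 6.35 kHz, folds to fs − 11.55 kHz = 1.15 kHz.
30 kHz mod fs = 4.6 kHz.
4.6 kHz ≤ fs/2 = 6.35 kHz, appears at 4.6 kHz.
24.7 kHz mod fs = 12 kHz.
12 kHz > fs/2 = 6.35 kHz, folds to fs − 12 kHz = 0.7 kHz.
Distinct values: {0.7 kHz, 1.15 kHz, 4.6 kHz}.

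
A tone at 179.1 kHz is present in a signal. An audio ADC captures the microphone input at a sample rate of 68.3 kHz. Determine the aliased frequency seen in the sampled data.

179.1 kHz mod fs = 42.5 kHz.
42.5 kHz > fs/2 = 34.15 kHz, folds to fs − 42.5 kHz = 25.8 kHz.

25.8 kHz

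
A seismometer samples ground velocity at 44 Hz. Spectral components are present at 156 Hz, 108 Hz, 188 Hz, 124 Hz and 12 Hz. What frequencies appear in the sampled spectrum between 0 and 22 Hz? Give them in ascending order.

fs/2 = 22 Hz.
156 Hz mod fs = 24 Hz.
24 Hz > fs/2 = 22 Hz, folds to fs − 24 Hz = 20 Hz.
108 Hz mod fs = 20 Hz.
20 Hz ≤ fs/2 = 22 Hz, appears at 20 Hz.
188 Hz mod fs = 12 Hz.
12 Hz ≤ fs/2 = 22 Hz, appears at 12 Hz.
124 Hz mod fs = 36 Hz.
36 Hz > fs/2 = 22 Hz, folds to fs − 36 Hz = 8 Hz.
12 Hz ≤ fs/2 = 22 Hz, passes unchanged.
Distinct values: {8 Hz, 12 Hz, 20 Hz}.

8 Hz, 12 Hz, 20 Hz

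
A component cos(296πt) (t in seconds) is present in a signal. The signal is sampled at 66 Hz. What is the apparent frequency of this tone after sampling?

16 Hz

ω = 296π rad/s → f = ω/(2π) = 148 Hz.
148 Hz mod fs = 16 Hz.
16 Hz ≤ fs/2 = 33 Hz, appears at 16 Hz.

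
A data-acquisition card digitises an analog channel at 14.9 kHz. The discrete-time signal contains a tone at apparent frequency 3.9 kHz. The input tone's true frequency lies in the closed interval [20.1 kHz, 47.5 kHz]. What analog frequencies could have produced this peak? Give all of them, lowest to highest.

Frequencies that alias to 3.9 kHz are k·fs ± 3.9 kHz for integer k ≥ 0.
k=0: 3.9 kHz.
k=1: 11 kHz, 18.8 kHz.
k=2: 25.9 kHz, 33.7 kHz.
k=3: 40.8 kHz, 48.6 kHz.
k=4: 55.7 kHz, 63.5 kHz.
Within [20.1 kHz, 47.5 kHz]: 25.9 kHz, 33.7 kHz, 40.8 kHz.

25.9 kHz, 33.7 kHz, 40.8 kHz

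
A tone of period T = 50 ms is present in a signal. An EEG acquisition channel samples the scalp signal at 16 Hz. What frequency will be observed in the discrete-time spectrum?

4 Hz

T = 50 ms → f = 1/T = 20 Hz.
20 Hz mod fs = 4 Hz.
4 Hz ≤ fs/2 = 8 Hz, appears at 4 Hz.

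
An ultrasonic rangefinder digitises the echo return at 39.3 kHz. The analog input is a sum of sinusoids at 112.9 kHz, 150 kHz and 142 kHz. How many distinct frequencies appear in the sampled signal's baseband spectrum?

fs/2 = 19.65 kHz.
112.9 kHz mod fs = 34.3 kHz.
34.3 kHz > fs/2 = 19.65 kHz, folds to fs − 34.3 kHz = 5 kHz.
150 kHz mod fs = 32.1 kHz.
32.1 kHz > fs/2 = 19.65 kHz, folds to fs − 32.1 kHz = 7.2 kHz.
142 kHz mod fs = 24.1 kHz.
24.1 kHz > fs/2 = 19.65 kHz, folds to fs − 24.1 kHz = 15.2 kHz.
Distinct values: {5 kHz, 7.2 kHz, 15.2 kHz} → 3.

3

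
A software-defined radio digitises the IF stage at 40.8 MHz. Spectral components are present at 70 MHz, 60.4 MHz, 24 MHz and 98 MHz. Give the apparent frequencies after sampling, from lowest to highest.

fs/2 = 20.4 MHz.
70 MHz mod fs = 29.2 MHz.
29.2 MHz > fs/2 = 20.4 MHz, folds to fs − 29.2 MHz = 11.6 MHz.
60.4 MHz mod fs = 19.6 MHz.
19.6 MHz ≤ fs/2 = 20.4 MHz, appears at 19.6 MHz.
24 MHz > fs/2 = 20.4 MHz, folds to fs − 24 MHz = 16.8 MHz.
98 MHz mod fs = 16.4 MHz.
16.4 MHz ≤ fs/2 = 20.4 MHz, appears at 16.4 MHz.
Distinct values: {11.6 MHz, 16.4 MHz, 16.8 MHz, 19.6 MHz}.

11.6 MHz, 16.4 MHz, 16.8 MHz, 19.6 MHz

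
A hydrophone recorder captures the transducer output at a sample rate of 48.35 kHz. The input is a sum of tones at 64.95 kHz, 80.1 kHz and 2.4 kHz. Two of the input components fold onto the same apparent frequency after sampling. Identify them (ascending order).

fs/2 = 24.175 kHz.
64.95 kHz mod fs = 16.6 kHz.
16.6 kHz ≤ fs/2 = 24.175 kHz, appears at 16.6 kHz.
80.1 kHz mod fs = 31.75 kHz.
31.75 kHz > fs/2 = 24.175 kHz, folds to fs − 31.75 kHz = 16.6 kHz.
2.4 kHz ≤ fs/2 = 24.175 kHz, passes unchanged.
64.95 kHz and 80.1 kHz both map to 16.6 kHz.

64.95 kHz, 80.1 kHz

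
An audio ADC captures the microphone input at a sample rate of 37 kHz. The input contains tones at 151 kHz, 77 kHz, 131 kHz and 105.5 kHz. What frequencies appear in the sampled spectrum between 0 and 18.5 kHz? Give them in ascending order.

3 kHz, 5.5 kHz, 17 kHz

fs/2 = 18.5 kHz.
151 kHz mod fs = 3 kHz.
3 kHz ≤ fs/2 = 18.5 kHz, appears at 3 kHz.
77 kHz mod fs = 3 kHz.
3 kHz ≤ fs/2 = 18.5 kHz, appears at 3 kHz.
131 kHz mod fs = 20 kHz.
20 kHz > fs/2 = 18.5 kHz, folds to fs − 20 kHz = 17 kHz.
105.5 kHz mod fs = 31.5 kHz.
31.5 kHz > fs/2 = 18.5 kHz, folds to fs − 31.5 kHz = 5.5 kHz.
Distinct values: {3 kHz, 5.5 kHz, 17 kHz}.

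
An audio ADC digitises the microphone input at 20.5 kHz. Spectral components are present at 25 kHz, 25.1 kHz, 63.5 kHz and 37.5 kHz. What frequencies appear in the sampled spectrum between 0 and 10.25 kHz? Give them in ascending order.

2 kHz, 3.5 kHz, 4.5 kHz, 4.6 kHz

fs/2 = 10.25 kHz.
25 kHz mod fs = 4.5 kHz.
4.5 kHz ≤ fs/2 = 10.25 kHz, appears at 4.5 kHz.
25.1 kHz mod fs = 4.6 kHz.
4.6 kHz ≤ fs/2 = 10.25 kHz, appears at 4.6 kHz.
63.5 kHz mod fs = 2 kHz.
2 kHz ≤ fs/2 = 10.25 kHz, appears at 2 kHz.
37.5 kHz mod fs = 17 kHz.
17 kHz > fs/2 = 10.25 kHz, folds to fs − 17 kHz = 3.5 kHz.
Distinct values: {2 kHz, 3.5 kHz, 4.5 kHz, 4.6 kHz}.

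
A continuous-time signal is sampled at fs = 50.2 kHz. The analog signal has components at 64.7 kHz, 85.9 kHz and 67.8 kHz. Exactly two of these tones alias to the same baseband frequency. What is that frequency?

14.5 kHz

fs/2 = 25.1 kHz.
64.7 kHz mod fs = 14.5 kHz.
14.5 kHz ≤ fs/2 = 25.1 kHz, appears at 14.5 kHz.
85.9 kHz mod fs = 35.7 kHz.
35.7 kHz > fs/2 = 25.1 kHz, folds to fs − 35.7 kHz = 14.5 kHz.
67.8 kHz mod fs = 17.6 kHz.
17.6 kHz ≤ fs/2 = 25.1 kHz, appears at 17.6 kHz.
64.7 kHz and 85.9 kHz both map to 14.5 kHz.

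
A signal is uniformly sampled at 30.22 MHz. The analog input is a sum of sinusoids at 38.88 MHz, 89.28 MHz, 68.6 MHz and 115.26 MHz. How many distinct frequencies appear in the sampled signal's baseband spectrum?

fs/2 = 15.11 MHz.
38.88 MHz mod fs = 8.66 MHz.
8.66 MHz ≤ fs/2 = 15.11 MHz, appears at 8.66 MHz.
89.28 MHz mod fs = 28.84 MHz.
28.84 MHz > fs/2 = 15.11 MHz, folds to fs − 28.84 MHz = 1.38 MHz.
68.6 MHz mod fs = 8.16 MHz.
8.16 MHz ≤ fs/2 = 15.11 MHz, appears at 8.16 MHz.
115.26 MHz mod fs = 24.6 MHz.
24.6 MHz > fs/2 = 15.11 MHz, folds to fs − 24.6 MHz = 5.62 MHz.
Distinct values: {1.38 MHz, 5.62 MHz, 8.16 MHz, 8.66 MHz} → 4.

4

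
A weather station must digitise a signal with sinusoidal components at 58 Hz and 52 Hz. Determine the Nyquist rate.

116 Hz

Highest-frequency component: 58 Hz.
Nyquist rate = 2 × 58 Hz = 116 Hz.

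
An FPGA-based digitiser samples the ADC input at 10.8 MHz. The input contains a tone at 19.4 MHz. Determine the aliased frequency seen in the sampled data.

2.2 MHz

19.4 MHz mod fs = 8.6 MHz.
8.6 MHz > fs/2 = 5.4 MHz, folds to fs − 8.6 MHz = 2.2 MHz.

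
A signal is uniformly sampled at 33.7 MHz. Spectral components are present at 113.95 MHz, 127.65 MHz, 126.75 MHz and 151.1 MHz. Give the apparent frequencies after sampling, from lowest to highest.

7.15 MHz, 8.05 MHz, 12.85 MHz, 16.3 MHz

fs/2 = 16.85 MHz.
113.95 MHz mod fs = 12.85 MHz.
12.85 MHz ≤ fs/2 = 16.85 MHz, appears at 12.85 MHz.
127.65 MHz mod fs = 26.55 MHz.
26.55 MHz > fs/2 = 16.85 MHz, folds to fs − 26.55 MHz = 7.15 MHz.
126.75 MHz mod fs = 25.65 MHz.
25.65 MHz > fs/2 = 16.85 MHz, folds to fs − 25.65 MHz = 8.05 MHz.
151.1 MHz mod fs = 16.3 MHz.
16.3 MHz ≤ fs/2 = 16.85 MHz, appears at 16.3 MHz.
Distinct values: {7.15 MHz, 8.05 MHz, 12.85 MHz, 16.3 MHz}.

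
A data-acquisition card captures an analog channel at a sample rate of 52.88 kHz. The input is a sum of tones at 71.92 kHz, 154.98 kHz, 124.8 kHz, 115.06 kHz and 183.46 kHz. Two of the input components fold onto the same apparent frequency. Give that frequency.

fs/2 = 26.44 kHz.
71.92 kHz mod fs = 19.04 kHz.
19.04 kHz ≤ fs/2 = 26.44 kHz, appears at 19.04 kHz.
154.98 kHz mod fs = 49.22 kHz.
49.22 kHz > fs/2 = 26.44 kHz, folds to fs − 49.22 kHz = 3.66 kHz.
124.8 kHz mod fs = 19.04 kHz.
19.04 kHz ≤ fs/2 = 26.44 kHz, appears at 19.04 kHz.
115.06 kHz mod fs = 9.3 kHz.
9.3 kHz ≤ fs/2 = 26.44 kHz, appears at 9.3 kHz.
183.46 kHz mod fs = 24.82 kHz.
24.82 kHz ≤ fs/2 = 26.44 kHz, appears at 24.82 kHz.
71.92 kHz and 124.8 kHz both map to 19.04 kHz.

19.04 kHz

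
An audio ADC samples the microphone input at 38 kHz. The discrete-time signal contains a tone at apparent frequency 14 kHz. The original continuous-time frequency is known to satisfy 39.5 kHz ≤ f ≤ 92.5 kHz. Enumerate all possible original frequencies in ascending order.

52 kHz, 62 kHz, 90 kHz

Frequencies that alias to 14 kHz are k·fs ± 14 kHz for integer k ≥ 0.
k=0: 14 kHz.
k=1: 24 kHz, 52 kHz.
k=2: 62 kHz, 90 kHz.
k=3: 100 kHz, 128 kHz.
Within [39.5 kHz, 92.5 kHz]: 52 kHz, 62 kHz, 90 kHz.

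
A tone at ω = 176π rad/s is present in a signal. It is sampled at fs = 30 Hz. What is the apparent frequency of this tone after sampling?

ω = 176π rad/s → f = ω/(2π) = 88 Hz.
88 Hz mod fs = 28 Hz.
28 Hz > fs/2 = 15 Hz, folds to fs − 28 Hz = 2 Hz.

2 Hz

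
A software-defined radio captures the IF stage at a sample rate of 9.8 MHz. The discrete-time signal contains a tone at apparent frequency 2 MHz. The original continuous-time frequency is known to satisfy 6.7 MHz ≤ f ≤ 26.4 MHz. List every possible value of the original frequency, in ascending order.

7.8 MHz, 11.8 MHz, 17.6 MHz, 21.6 MHz

Frequencies that alias to 2 MHz are k·fs ± 2 MHz for integer k ≥ 0.
k=0: 2 MHz.
k=1: 7.8 MHz, 11.8 MHz.
k=2: 17.6 MHz, 21.6 MHz.
k=3: 27.4 MHz, 31.4 MHz.
Within [6.7 MHz, 26.4 MHz]: 7.8 MHz, 11.8 MHz, 17.6 MHz, 21.6 MHz.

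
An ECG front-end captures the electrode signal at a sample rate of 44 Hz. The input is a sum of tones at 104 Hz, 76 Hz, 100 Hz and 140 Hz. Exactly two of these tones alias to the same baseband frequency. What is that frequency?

fs/2 = 22 Hz.
104 Hz mod fs = 16 Hz.
16 Hz ≤ fs/2 = 22 Hz, appears at 16 Hz.
76 Hz mod fs = 32 Hz.
32 Hz > fs/2 = 22 Hz, folds to fs − 32 Hz = 12 Hz.
100 Hz mod fs = 12 Hz.
12 Hz ≤ fs/2 = 22 Hz, appears at 12 Hz.
140 Hz mod fs = 8 Hz.
8 Hz ≤ fs/2 = 22 Hz, appears at 8 Hz.
76 Hz and 100 Hz both map to 12 Hz.

12 Hz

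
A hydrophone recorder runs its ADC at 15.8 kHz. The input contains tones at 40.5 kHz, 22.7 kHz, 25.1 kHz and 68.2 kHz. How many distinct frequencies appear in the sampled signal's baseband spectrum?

3

fs/2 = 7.9 kHz.
40.5 kHz mod fs = 8.9 kHz.
8.9 kHz > fs/2 = 7.9 kHz, folds to fs − 8.9 kHz = 6.9 kHz.
22.7 kHz mod fs = 6.9 kHz.
6.9 kHz ≤ fs/2 = 7.9 kHz, appears at 6.9 kHz.
25.1 kHz mod fs = 9.3 kHz.
9.3 kHz > fs/2 = 7.9 kHz, folds to fs − 9.3 kHz = 6.5 kHz.
68.2 kHz mod fs = 5 kHz.
5 kHz ≤ fs/2 = 7.9 kHz, appears at 5 kHz.
Distinct values: {5 kHz, 6.5 kHz, 6.9 kHz} → 3.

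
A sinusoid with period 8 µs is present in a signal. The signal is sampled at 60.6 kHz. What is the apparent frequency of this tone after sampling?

T = 8 µs → f = 1/T = 125 kHz.
125 kHz mod fs = 3.8 kHz.
3.8 kHz ≤ fs/2 = 30.3 kHz, appears at 3.8 kHz.

3.8 kHz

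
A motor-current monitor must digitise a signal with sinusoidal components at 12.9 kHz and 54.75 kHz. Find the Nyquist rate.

Highest-frequency component: 54.75 kHz.
Nyquist rate = 2 × 54.75 kHz = 109.5 kHz.

109.5 kHz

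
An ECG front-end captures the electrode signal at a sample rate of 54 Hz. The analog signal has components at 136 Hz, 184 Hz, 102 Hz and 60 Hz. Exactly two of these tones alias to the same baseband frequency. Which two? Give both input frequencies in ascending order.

fs/2 = 27 Hz.
136 Hz mod fs = 28 Hz.
28 Hz > fs/2 = 27 Hz, folds to fs − 28 Hz = 26 Hz.
184 Hz mod fs = 22 Hz.
22 Hz ≤ fs/2 = 27 Hz, appears at 22 Hz.
102 Hz mod fs = 48 Hz.
48 Hz > fs/2 = 27 Hz, folds to fs − 48 Hz = 6 Hz.
60 Hz mod fs = 6 Hz.
6 Hz ≤ fs/2 = 27 Hz, appears at 6 Hz.
60 Hz and 102 Hz both map to 6 Hz.

60 Hz, 102 Hz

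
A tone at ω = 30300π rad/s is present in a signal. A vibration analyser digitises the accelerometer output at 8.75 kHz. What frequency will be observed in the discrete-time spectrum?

2.35 kHz

ω = 30300π rad/s → f = ω/(2π) = 15150 Hz = 15.15 kHz.
15.15 kHz mod fs = 6.4 kHz.
6.4 kHz > fs/2 = 4.375 kHz, folds to fs − 6.4 kHz = 2.35 kHz.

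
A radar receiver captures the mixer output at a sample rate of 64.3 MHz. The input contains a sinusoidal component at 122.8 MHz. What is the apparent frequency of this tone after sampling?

122.8 MHz mod fs = 58.5 MHz.
58.5 MHz > fs/2 = 32.15 MHz, folds to fs − 58.5 MHz = 5.8 MHz.

5.8 MHz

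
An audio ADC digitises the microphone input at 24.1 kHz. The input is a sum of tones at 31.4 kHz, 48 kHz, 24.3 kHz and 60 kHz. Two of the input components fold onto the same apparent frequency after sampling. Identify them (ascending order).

24.3 kHz, 48 kHz

fs/2 = 12.05 kHz.
31.4 kHz mod fs = 7.3 kHz.
7.3 kHz ≤ fs/2 = 12.05 kHz, appears at 7.3 kHz.
48 kHz mod fs = 23.9 kHz.
23.9 kHz > fs/2 = 12.05 kHz, folds to fs − 23.9 kHz = 0.2 kHz.
24.3 kHz mod fs = 0.2 kHz.
0.2 kHz ≤ fs/2 = 12.05 kHz, appears at 0.2 kHz.
60 kHz mod fs = 11.8 kHz.
11.8 kHz ≤ fs/2 = 12.05 kHz, appears at 11.8 kHz.
24.3 kHz and 48 kHz both map to 0.2 kHz.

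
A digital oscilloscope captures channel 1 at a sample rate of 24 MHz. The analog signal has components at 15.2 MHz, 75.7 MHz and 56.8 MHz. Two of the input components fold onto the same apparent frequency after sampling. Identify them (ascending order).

fs/2 = 12 MHz.
15.2 MHz > fs/2 = 12 MHz, folds to fs − 15.2 MHz = 8.8 MHz.
75.7 MHz mod fs = 3.7 MHz.
3.7 MHz ≤ fs/2 = 12 MHz, appears at 3.7 MHz.
56.8 MHz mod fs = 8.8 MHz.
8.8 MHz ≤ fs/2 = 12 MHz, appears at 8.8 MHz.
15.2 MHz and 56.8 MHz both map to 8.8 MHz.

15.2 MHz, 56.8 MHz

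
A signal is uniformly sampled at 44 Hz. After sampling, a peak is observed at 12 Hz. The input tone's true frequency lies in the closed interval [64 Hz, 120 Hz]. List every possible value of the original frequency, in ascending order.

76 Hz, 100 Hz, 120 Hz

Frequencies that alias to 12 Hz are k·fs ± 12 Hz for integer k ≥ 0.
k=0: 12 Hz.
k=1: 32 Hz, 56 Hz.
k=2: 76 Hz, 100 Hz.
k=3: 120 Hz, 144 Hz.
k=4: 164 Hz, 188 Hz.
Within [64 Hz, 120 Hz]: 76 Hz, 100 Hz, 120 Hz.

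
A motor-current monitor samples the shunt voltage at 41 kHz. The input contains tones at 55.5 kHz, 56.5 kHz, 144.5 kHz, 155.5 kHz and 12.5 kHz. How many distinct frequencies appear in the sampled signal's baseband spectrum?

fs/2 = 20.5 kHz.
55.5 kHz mod fs = 14.5 kHz.
14.5 kHz ≤ fs/2 = 20.5 kHz, appears at 14.5 kHz.
56.5 kHz mod fs = 15.5 kHz.
15.5 kHz ≤ fs/2 = 20.5 kHz, appears at 15.5 kHz.
144.5 kHz mod fs = 21.5 kHz.
21.5 kHz > fs/2 = 20.5 kHz, folds to fs − 21.5 kHz = 19.5 kHz.
155.5 kHz mod fs = 32.5 kHz.
32.5 kHz > fs/2 = 20.5 kHz, folds to fs − 32.5 kHz = 8.5 kHz.
12.5 kHz ≤ fs/2 = 20.5 kHz, passes unchanged.
Distinct values: {8.5 kHz, 12.5 kHz, 14.5 kHz, 15.5 kHz, 19.5 kHz} → 5.

5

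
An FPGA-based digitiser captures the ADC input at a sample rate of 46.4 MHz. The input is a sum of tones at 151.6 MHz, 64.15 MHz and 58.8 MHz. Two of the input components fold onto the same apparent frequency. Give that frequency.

12.4 MHz

fs/2 = 23.2 MHz.
151.6 MHz mod fs = 12.4 MHz.
12.4 MHz ≤ fs/2 = 23.2 MHz, appears at 12.4 MHz.
64.15 MHz mod fs = 17.75 MHz.
17.75 MHz ≤ fs/2 = 23.2 MHz, appears at 17.75 MHz.
58.8 MHz mod fs = 12.4 MHz.
12.4 MHz ≤ fs/2 = 23.2 MHz, appears at 12.4 MHz.
58.8 MHz and 151.6 MHz both map to 12.4 MHz.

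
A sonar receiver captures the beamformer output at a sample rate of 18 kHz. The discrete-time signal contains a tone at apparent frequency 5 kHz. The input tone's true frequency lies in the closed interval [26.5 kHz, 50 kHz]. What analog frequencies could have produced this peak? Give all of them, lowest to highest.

31 kHz, 41 kHz, 49 kHz

Frequencies that alias to 5 kHz are k·fs ± 5 kHz for integer k ≥ 0.
k=0: 5 kHz.
k=1: 13 kHz, 23 kHz.
k=2: 31 kHz, 41 kHz.
k=3: 49 kHz, 59 kHz.
k=4: 67 kHz, 77 kHz.
Within [26.5 kHz, 50 kHz]: 31 kHz, 41 kHz, 49 kHz.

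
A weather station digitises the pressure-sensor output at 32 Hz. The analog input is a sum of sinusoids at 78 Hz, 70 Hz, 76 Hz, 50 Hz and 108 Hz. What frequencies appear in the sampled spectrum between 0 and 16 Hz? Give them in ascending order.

fs/2 = 16 Hz.
78 Hz mod fs = 14 Hz.
14 Hz ≤ fs/2 = 16 Hz, appears at 14 Hz.
70 Hz mod fs = 6 Hz.
6 Hz ≤ fs/2 = 16 Hz, appears at 6 Hz.
76 Hz mod fs = 12 Hz.
12 Hz ≤ fs/2 = 16 Hz, appears at 12 Hz.
50 Hz mod fs = 18 Hz.
18 Hz > fs/2 = 16 Hz, folds to fs − 18 Hz = 14 Hz.
108 Hz mod fs = 12 Hz.
12 Hz ≤ fs/2 = 16 Hz, appears at 12 Hz.
Distinct values: {6 Hz, 12 Hz, 14 Hz}.

6 Hz, 12 Hz, 14 Hz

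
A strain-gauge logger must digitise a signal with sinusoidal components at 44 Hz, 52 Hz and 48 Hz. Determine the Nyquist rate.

104 Hz

Highest-frequency component: 52 Hz.
Nyquist rate = 2 × 52 Hz = 104 Hz.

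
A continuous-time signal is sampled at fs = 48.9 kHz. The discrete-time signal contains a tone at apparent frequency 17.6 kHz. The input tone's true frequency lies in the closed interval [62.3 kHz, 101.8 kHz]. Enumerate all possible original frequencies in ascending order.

66.5 kHz, 80.2 kHz

Frequencies that alias to 17.6 kHz are k·fs ± 17.6 kHz for integer k ≥ 0.
k=0: 17.6 kHz.
k=1: 31.3 kHz, 66.5 kHz.
k=2: 80.2 kHz, 115.4 kHz.
k=3: 129.1 kHz, 164.3 kHz.
Within [62.3 kHz, 101.8 kHz]: 66.5 kHz, 80.2 kHz.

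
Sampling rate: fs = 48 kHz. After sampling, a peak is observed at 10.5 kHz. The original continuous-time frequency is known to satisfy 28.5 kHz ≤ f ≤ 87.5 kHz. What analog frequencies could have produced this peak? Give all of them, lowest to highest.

37.5 kHz, 58.5 kHz, 85.5 kHz

Frequencies that alias to 10.5 kHz are k·fs ± 10.5 kHz for integer k ≥ 0.
k=0: 10.5 kHz.
k=1: 37.5 kHz, 58.5 kHz.
k=2: 85.5 kHz, 106.5 kHz.
k=3: 133.5 kHz, 154.5 kHz.
Within [28.5 kHz, 87.5 kHz]: 37.5 kHz, 58.5 kHz, 85.5 kHz.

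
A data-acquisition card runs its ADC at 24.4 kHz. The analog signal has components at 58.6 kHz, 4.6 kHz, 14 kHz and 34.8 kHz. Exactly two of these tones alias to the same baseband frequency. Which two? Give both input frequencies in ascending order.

fs/2 = 12.2 kHz.
58.6 kHz mod fs = 9.8 kHz.
9.8 kHz ≤ fs/2 = 12.2 kHz, appears at 9.8 kHz.
4.6 kHz ≤ fs/2 = 12.2 kHz, passes unchanged.
14 kHz > fs/2 = 12.2 kHz, folds to fs − 14 kHz = 10.4 kHz.
34.8 kHz mod fs = 10.4 kHz.
10.4 kHz ≤ fs/2 = 12.2 kHz, appears at 10.4 kHz.
14 kHz and 34.8 kHz both map to 10.4 kHz.

14 kHz, 34.8 kHz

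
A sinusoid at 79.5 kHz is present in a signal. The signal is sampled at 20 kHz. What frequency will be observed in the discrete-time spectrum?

79.5 kHz mod fs = 19.5 kHz.
19.5 kHz > fs/2 = 10 kHz, folds to fs − 19.5 kHz = 0.5 kHz.

0.5 kHz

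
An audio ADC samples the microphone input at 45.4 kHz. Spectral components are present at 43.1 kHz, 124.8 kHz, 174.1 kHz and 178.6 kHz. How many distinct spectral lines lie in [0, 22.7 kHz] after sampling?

4

fs/2 = 22.7 kHz.
43.1 kHz > fs/2 = 22.7 kHz, folds to fs − 43.1 kHz = 2.3 kHz.
124.8 kHz mod fs = 34 kHz.
34 kHz > fs/2 = 22.7 kHz, folds to fs − 34 kHz = 11.4 kHz.
174.1 kHz mod fs = 37.9 kHz.
37.9 kHz > fs/2 = 22.7 kHz, folds to fs − 37.9 kHz = 7.5 kHz.
178.6 kHz mod fs = 42.4 kHz.
42.4 kHz > fs/2 = 22.7 kHz, folds to fs − 42.4 kHz = 3 kHz.
Distinct values: {2.3 kHz, 3 kHz, 7.5 kHz, 11.4 kHz} → 4.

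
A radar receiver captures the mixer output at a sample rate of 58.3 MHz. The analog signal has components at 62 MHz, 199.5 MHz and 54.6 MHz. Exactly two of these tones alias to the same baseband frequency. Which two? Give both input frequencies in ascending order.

fs/2 = 29.15 MHz.
62 MHz mod fs = 3.7 MHz.
3.7 MHz ≤ fs/2 = 29.15 MHz, appears at 3.7 MHz.
199.5 MHz mod fs = 24.6 MHz.
24.6 MHz ≤ fs/2 = 29.15 MHz, appears at 24.6 MHz.
54.6 MHz > fs/2 = 29.15 MHz, folds to fs − 54.6 MHz = 3.7 MHz.
54.6 MHz and 62 MHz both map to 3.7 MHz.

54.6 MHz, 62 MHz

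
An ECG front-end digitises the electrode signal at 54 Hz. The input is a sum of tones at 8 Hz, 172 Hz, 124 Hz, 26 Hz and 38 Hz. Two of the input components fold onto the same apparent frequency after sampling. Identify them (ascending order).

38 Hz, 124 Hz

fs/2 = 27 Hz.
8 Hz ≤ fs/2 = 27 Hz, passes unchanged.
172 Hz mod fs = 10 Hz.
10 Hz ≤ fs/2 = 27 Hz, appears at 10 Hz.
124 Hz mod fs = 16 Hz.
16 Hz ≤ fs/2 = 27 Hz, appears at 16 Hz.
26 Hz ≤ fs/2 = 27 Hz, passes unchanged.
38 Hz > fs/2 = 27 Hz, folds to fs − 38 Hz = 16 Hz.
38 Hz and 124 Hz both map to 16 Hz.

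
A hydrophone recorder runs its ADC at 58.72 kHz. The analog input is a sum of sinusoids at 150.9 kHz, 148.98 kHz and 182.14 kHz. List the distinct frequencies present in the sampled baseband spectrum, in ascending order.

fs/2 = 29.36 kHz.
150.9 kHz mod fs = 33.46 kHz.
33.46 kHz > fs/2 = 29.36 kHz, folds to fs − 33.46 kHz = 25.26 kHz.
148.98 kHz mod fs = 31.54 kHz.
31.54 kHz > fs/2 = 29.36 kHz, folds to fs − 31.54 kHz = 27.18 kHz.
182.14 kHz mod fs = 5.98 kHz.
5.98 kHz ≤ fs/2 = 29.36 kHz, appears at 5.98 kHz.
Distinct values: {5.98 kHz, 25.26 kHz, 27.18 kHz}.

5.98 kHz, 25.26 kHz, 27.18 kHz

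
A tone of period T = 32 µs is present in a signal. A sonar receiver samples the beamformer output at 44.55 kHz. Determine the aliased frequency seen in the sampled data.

T = 32 µs → f = 1/T = 31.25 kHz.
31.25 kHz > fs/2 = 22.275 kHz, folds to fs − 31.25 kHz = 13.3 kHz.

13.3 kHz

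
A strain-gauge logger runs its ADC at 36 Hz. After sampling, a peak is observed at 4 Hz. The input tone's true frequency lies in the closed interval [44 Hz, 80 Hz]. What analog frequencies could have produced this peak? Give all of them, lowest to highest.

Frequencies that alias to 4 Hz are k·fs ± 4 Hz for integer k ≥ 0.
k=0: 4 Hz.
k=1: 32 Hz, 40 Hz.
k=2: 68 Hz, 76 Hz.
k=3: 104 Hz, 112 Hz.
Within [44 Hz, 80 Hz]: 68 Hz, 76 Hz.

68 Hz, 76 Hz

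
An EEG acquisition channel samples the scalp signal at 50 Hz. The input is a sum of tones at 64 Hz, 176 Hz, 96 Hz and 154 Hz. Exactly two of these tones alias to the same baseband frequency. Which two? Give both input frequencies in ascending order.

fs/2 = 25 Hz.
64 Hz mod fs = 14 Hz.
14 Hz ≤ fs/2 = 25 Hz, appears at 14 Hz.
176 Hz mod fs = 26 Hz.
26 Hz > fs/2 = 25 Hz, folds to fs − 26 Hz = 24 Hz.
96 Hz mod fs = 46 Hz.
46 Hz > fs/2 = 25 Hz, folds to fs − 46 Hz = 4 Hz.
154 Hz mod fs = 4 Hz.
4 Hz ≤ fs/2 = 25 Hz, appears at 4 Hz.
96 Hz and 154 Hz both map to 4 Hz.

96 Hz, 154 Hz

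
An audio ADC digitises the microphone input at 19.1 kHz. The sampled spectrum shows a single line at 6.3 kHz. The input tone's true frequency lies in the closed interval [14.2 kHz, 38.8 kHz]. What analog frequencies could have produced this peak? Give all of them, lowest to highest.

25.4 kHz, 31.9 kHz

Frequencies that alias to 6.3 kHz are k·fs ± 6.3 kHz for integer k ≥ 0.
k=0: 6.3 kHz.
k=1: 12.8 kHz, 25.4 kHz.
k=2: 31.9 kHz, 44.5 kHz.
k=3: 51 kHz, 63.6 kHz.
Within [14.2 kHz, 38.8 kHz]: 25.4 kHz, 31.9 kHz.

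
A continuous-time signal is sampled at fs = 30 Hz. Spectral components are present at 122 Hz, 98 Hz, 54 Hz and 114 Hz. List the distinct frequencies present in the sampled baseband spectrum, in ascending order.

fs/2 = 15 Hz.
122 Hz mod fs = 2 Hz.
2 Hz ≤ fs/2 = 15 Hz, appears at 2 Hz.
98 Hz mod fs = 8 Hz.
8 Hz ≤ fs/2 = 15 Hz, appears at 8 Hz.
54 Hz mod fs = 24 Hz.
24 Hz > fs/2 = 15 Hz, folds to fs − 24 Hz = 6 Hz.
114 Hz mod fs = 24 Hz.
24 Hz > fs/2 = 15 Hz, folds to fs − 24 Hz = 6 Hz.
Distinct values: {2 Hz, 6 Hz, 8 Hz}.

2 Hz, 6 Hz, 8 Hz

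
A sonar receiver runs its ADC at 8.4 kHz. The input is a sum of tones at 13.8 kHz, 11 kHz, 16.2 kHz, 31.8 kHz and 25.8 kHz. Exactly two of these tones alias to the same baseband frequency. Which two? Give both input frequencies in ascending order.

16.2 kHz, 25.8 kHz

fs/2 = 4.2 kHz.
13.8 kHz mod fs = 5.4 kHz.
5.4 kHz > fs/2 = 4.2 kHz, folds to fs − 5.4 kHz = 3 kHz.
11 kHz mod fs = 2.6 kHz.
2.6 kHz ≤ fs/2 = 4.2 kHz, appears at 2.6 kHz.
16.2 kHz mod fs = 7.8 kHz.
7.8 kHz > fs/2 = 4.2 kHz, folds to fs − 7.8 kHz = 0.6 kHz.
31.8 kHz mod fs = 6.6 kHz.
6.6 kHz > fs/2 = 4.2 kHz, folds to fs − 6.6 kHz = 1.8 kHz.
25.8 kHz mod fs = 0.6 kHz.
0.6 kHz ≤ fs/2 = 4.2 kHz, appears at 0.6 kHz.
16.2 kHz and 25.8 kHz both map to 0.6 kHz.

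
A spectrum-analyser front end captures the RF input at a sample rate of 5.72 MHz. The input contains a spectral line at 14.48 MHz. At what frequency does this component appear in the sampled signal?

14.48 MHz mod fs = 3.04 MHz.
3.04 MHz > fs/2 = 2.86 MHz, folds to fs − 3.04 MHz = 2.68 MHz.

2.68 MHz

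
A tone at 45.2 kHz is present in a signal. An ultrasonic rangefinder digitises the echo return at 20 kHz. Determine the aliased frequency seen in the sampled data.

45.2 kHz mod fs = 5.2 kHz.
5.2 kHz ≤ fs/2 = 10 kHz, appears at 5.2 kHz.

5.2 kHz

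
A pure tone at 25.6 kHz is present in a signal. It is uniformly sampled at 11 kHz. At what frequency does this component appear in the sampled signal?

25.6 kHz mod fs = 3.6 kHz.
3.6 kHz ≤ fs/2 = 5.5 kHz, appears at 3.6 kHz.

3.6 kHz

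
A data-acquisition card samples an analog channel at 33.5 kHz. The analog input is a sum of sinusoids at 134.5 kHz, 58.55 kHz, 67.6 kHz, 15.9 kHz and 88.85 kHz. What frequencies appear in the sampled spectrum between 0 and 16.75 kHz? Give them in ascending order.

fs/2 = 16.75 kHz.
134.5 kHz mod fs = 0.5 kHz.
0.5 kHz ≤ fs/2 = 16.75 kHz, appears at 0.5 kHz.
58.55 kHz mod fs = 25.05 kHz.
25.05 kHz > fs/2 = 16.75 kHz, folds to fs − 25.05 kHz = 8.45 kHz.
67.6 kHz mod fs = 0.6 kHz.
0.6 kHz ≤ fs/2 = 16.75 kHz, appears at 0.6 kHz.
15.9 kHz ≤ fs/2 = 16.75 kHz, passes unchanged.
88.85 kHz mod fs = 21.85 kHz.
21.85 kHz > fs/2 = 16.75 kHz, folds to fs − 21.85 kHz = 11.65 kHz.
Distinct values: {0.5 kHz, 0.6 kHz, 8.45 kHz, 11.65 kHz, 15.9 kHz}.

0.5 kHz, 0.6 kHz, 8.45 kHz, 11.65 kHz, 15.9 kHz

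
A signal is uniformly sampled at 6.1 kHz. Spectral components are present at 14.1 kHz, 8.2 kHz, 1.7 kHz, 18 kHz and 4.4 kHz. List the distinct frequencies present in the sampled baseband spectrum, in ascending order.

0.3 kHz, 1.7 kHz, 1.9 kHz, 2.1 kHz

fs/2 = 3.05 kHz.
14.1 kHz mod fs = 1.9 kHz.
1.9 kHz ≤ fs/2 = 3.05 kHz, appears at 1.9 kHz.
8.2 kHz mod fs = 2.1 kHz.
2.1 kHz ≤ fs/2 = 3.05 kHz, appears at 2.1 kHz.
1.7 kHz ≤ fs/2 = 3.05 kHz, passes unchanged.
18 kHz mod fs = 5.8 kHz.
5.8 kHz > fs/2 = 3.05 kHz, folds to fs − 5.8 kHz = 0.3 kHz.
4.4 kHz > fs/2 = 3.05 kHz, folds to fs − 4.4 kHz = 1.7 kHz.
Distinct values: {0.3 kHz, 1.7 kHz, 1.9 kHz, 2.1 kHz}.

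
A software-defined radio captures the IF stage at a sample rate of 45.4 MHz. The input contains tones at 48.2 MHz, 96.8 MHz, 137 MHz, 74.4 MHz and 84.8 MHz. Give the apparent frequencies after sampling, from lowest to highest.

0.8 MHz, 2.8 MHz, 6 MHz, 16.4 MHz

fs/2 = 22.7 MHz.
48.2 MHz mod fs = 2.8 MHz.
2.8 MHz ≤ fs/2 = 22.7 MHz, appears at 2.8 MHz.
96.8 MHz mod fs = 6 MHz.
6 MHz ≤ fs/2 = 22.7 MHz, appears at 6 MHz.
137 MHz mod fs = 0.8 MHz.
0.8 MHz ≤ fs/2 = 22.7 MHz, appears at 0.8 MHz.
74.4 MHz mod fs = 29 MHz.
29 MHz > fs/2 = 22.7 MHz, folds to fs − 29 MHz = 16.4 MHz.
84.8 MHz mod fs = 39.4 MHz.
39.4 MHz > fs/2 = 22.7 MHz, folds to fs − 39.4 MHz = 6 MHz.
Distinct values: {0.8 MHz, 2.8 MHz, 6 MHz, 16.4 MHz}.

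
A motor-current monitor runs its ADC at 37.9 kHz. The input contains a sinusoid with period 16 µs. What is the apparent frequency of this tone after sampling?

13.3 kHz

T = 16 µs → f = 1/T = 62.5 kHz.
62.5 kHz mod fs = 24.6 kHz.
24.6 kHz > fs/2 = 18.95 kHz, folds to fs − 24.6 kHz = 13.3 kHz.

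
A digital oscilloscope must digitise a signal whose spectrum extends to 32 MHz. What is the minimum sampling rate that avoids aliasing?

Nyquist rate = 2 × 32 MHz = 64 MHz.

64 MHz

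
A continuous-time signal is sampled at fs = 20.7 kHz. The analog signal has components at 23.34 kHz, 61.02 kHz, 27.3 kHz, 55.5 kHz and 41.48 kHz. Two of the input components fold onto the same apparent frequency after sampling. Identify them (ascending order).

27.3 kHz, 55.5 kHz

fs/2 = 10.35 kHz.
23.34 kHz mod fs = 2.64 kHz.
2.64 kHz ≤ fs/2 = 10.35 kHz, appears at 2.64 kHz.
61.02 kHz mod fs = 19.62 kHz.
19.62 kHz > fs/2 = 10.35 kHz, folds to fs − 19.62 kHz = 1.08 kHz.
27.3 kHz mod fs = 6.6 kHz.
6.6 kHz ≤ fs/2 = 10.35 kHz, appears at 6.6 kHz.
55.5 kHz mod fs = 14.1 kHz.
14.1 kHz > fs/2 = 10.35 kHz, folds to fs − 14.1 kHz = 6.6 kHz.
41.48 kHz mod fs = 0.08 kHz.
0.08 kHz ≤ fs/2 = 10.35 kHz, appears at 0.08 kHz.
27.3 kHz and 55.5 kHz both map to 6.6 kHz.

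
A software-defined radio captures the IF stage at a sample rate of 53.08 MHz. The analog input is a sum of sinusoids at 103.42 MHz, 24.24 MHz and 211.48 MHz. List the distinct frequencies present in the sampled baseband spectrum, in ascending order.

fs/2 = 26.54 MHz.
103.42 MHz mod fs = 50.34 MHz.
50.34 MHz > fs/2 = 26.54 MHz, folds to fs − 50.34 MHz = 2.74 MHz.
24.24 MHz ≤ fs/2 = 26.54 MHz, passes unchanged.
211.48 MHz mod fs = 52.24 MHz.
52.24 MHz > fs/2 = 26.54 MHz, folds to fs − 52.24 MHz = 0.84 MHz.
Distinct values: {0.84 MHz, 2.74 MHz, 24.24 MHz}.

0.84 MHz, 2.74 MHz, 24.24 MHz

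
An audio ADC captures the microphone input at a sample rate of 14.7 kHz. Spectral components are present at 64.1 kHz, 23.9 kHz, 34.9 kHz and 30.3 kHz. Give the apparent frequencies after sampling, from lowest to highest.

0.9 kHz, 5.3 kHz, 5.5 kHz

fs/2 = 7.35 kHz.
64.1 kHz mod fs = 5.3 kHz.
5.3 kHz ≤ fs/2 = 7.35 kHz, appears at 5.3 kHz.
23.9 kHz mod fs = 9.2 kHz.
9.2 kHz > fs/2 = 7.35 kHz, folds to fs − 9.2 kHz = 5.5 kHz.
34.9 kHz mod fs = 5.5 kHz.
5.5 kHz ≤ fs/2 = 7.35 kHz, appears at 5.5 kHz.
30.3 kHz mod fs = 0.9 kHz.
0.9 kHz ≤ fs/2 = 7.35 kHz, appears at 0.9 kHz.
Distinct values: {0.9 kHz, 5.3 kHz, 5.5 kHz}.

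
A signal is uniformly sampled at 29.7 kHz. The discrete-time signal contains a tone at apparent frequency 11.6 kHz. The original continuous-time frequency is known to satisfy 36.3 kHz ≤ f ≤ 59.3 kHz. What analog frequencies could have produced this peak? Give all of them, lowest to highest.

41.3 kHz, 47.8 kHz

Frequencies that alias to 11.6 kHz are k·fs ± 11.6 kHz for integer k ≥ 0.
k=0: 11.6 kHz.
k=1: 18.1 kHz, 41.3 kHz.
k=2: 47.8 kHz, 71 kHz.
k=3: 77.5 kHz, 100.7 kHz.
Within [36.3 kHz, 59.3 kHz]: 41.3 kHz, 47.8 kHz.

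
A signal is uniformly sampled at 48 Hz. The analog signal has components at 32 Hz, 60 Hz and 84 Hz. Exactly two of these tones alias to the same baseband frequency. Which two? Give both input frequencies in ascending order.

fs/2 = 24 Hz.
32 Hz > fs/2 = 24 Hz, folds to fs − 32 Hz = 16 Hz.
60 Hz mod fs = 12 Hz.
12 Hz ≤ fs/2 = 24 Hz, appears at 12 Hz.
84 Hz mod fs = 36 Hz.
36 Hz > fs/2 = 24 Hz, folds to fs − 36 Hz = 12 Hz.
60 Hz and 84 Hz both map to 12 Hz.

60 Hz, 84 Hz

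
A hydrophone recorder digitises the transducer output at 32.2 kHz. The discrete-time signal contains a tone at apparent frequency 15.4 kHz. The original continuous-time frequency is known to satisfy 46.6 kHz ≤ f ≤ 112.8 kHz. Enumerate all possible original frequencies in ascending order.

Frequencies that alias to 15.4 kHz are k·fs ± 15.4 kHz for integer k ≥ 0.
k=0: 15.4 kHz.
k=1: 16.8 kHz, 47.6 kHz.
k=2: 49 kHz, 79.8 kHz.
k=3: 81.2 kHz, 112 kHz.
k=4: 113.4 kHz, 144.2 kHz.
Within [46.6 kHz, 112.8 kHz]: 47.6 kHz, 49 kHz, 79.8 kHz, 81.2 kHz, 112 kHz.

47.6 kHz, 49 kHz, 79.8 kHz, 81.2 kHz, 112 kHz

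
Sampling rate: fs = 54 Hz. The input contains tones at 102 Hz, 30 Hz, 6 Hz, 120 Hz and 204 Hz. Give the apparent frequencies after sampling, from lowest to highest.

fs/2 = 27 Hz.
102 Hz mod fs = 48 Hz.
48 Hz > fs/2 = 27 Hz, folds to fs − 48 Hz = 6 Hz.
30 Hz > fs/2 = 27 Hz, folds to fs − 30 Hz = 24 Hz.
6 Hz ≤ fs/2 = 27 Hz, passes unchanged.
120 Hz mod fs = 12 Hz.
12 Hz ≤ fs/2 = 27 Hz, appears at 12 Hz.
204 Hz mod fs = 42 Hz.
42 Hz > fs/2 = 27 Hz, folds to fs − 42 Hz = 12 Hz.
Distinct values: {6 Hz, 12 Hz, 24 Hz}.

6 Hz, 12 Hz, 24 Hz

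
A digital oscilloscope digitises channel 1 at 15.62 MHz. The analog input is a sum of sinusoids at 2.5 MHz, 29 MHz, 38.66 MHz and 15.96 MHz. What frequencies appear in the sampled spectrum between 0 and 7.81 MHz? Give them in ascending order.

0.34 MHz, 2.24 MHz, 2.5 MHz, 7.42 MHz

fs/2 = 7.81 MHz.
2.5 MHz ≤ fs/2 = 7.81 MHz, passes unchanged.
29 MHz mod fs = 13.38 MHz.
13.38 MHz > fs/2 = 7.81 MHz, folds to fs − 13.38 MHz = 2.24 MHz.
38.66 MHz mod fs = 7.42 MHz.
7.42 MHz ≤ fs/2 = 7.81 MHz, appears at 7.42 MHz.
15.96 MHz mod fs = 0.34 MHz.
0.34 MHz ≤ fs/2 = 7.81 MHz, appears at 0.34 MHz.
Distinct values: {0.34 MHz, 2.24 MHz, 2.5 MHz, 7.42 MHz}.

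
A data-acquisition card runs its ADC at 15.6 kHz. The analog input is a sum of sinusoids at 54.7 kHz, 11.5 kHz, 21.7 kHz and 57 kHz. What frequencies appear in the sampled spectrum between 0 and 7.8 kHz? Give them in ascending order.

fs/2 = 7.8 kHz.
54.7 kHz mod fs = 7.9 kHz.
7.9 kHz > fs/2 = 7.8 kHz, folds to fs − 7.9 kHz = 7.7 kHz.
11.5 kHz > fs/2 = 7.8 kHz, folds to fs − 11.5 kHz = 4.1 kHz.
21.7 kHz mod fs = 6.1 kHz.
6.1 kHz ≤ fs/2 = 7.8 kHz, appears at 6.1 kHz.
57 kHz mod fs = 10.2 kHz.
10.2 kHz > fs/2 = 7.8 kHz, folds to fs − 10.2 kHz = 5.4 kHz.
Distinct values: {4.1 kHz, 5.4 kHz, 6.1 kHz, 7.7 kHz}.

4.1 kHz, 5.4 kHz, 6.1 kHz, 7.7 kHz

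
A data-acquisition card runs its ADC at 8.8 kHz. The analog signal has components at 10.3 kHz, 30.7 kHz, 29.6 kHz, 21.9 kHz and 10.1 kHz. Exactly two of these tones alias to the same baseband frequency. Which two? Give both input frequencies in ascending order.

21.9 kHz, 30.7 kHz

fs/2 = 4.4 kHz.
10.3 kHz mod fs = 1.5 kHz.
1.5 kHz ≤ fs/2 = 4.4 kHz, appears at 1.5 kHz.
30.7 kHz mod fs = 4.3 kHz.
4.3 kHz ≤ fs/2 = 4.4 kHz, appears at 4.3 kHz.
29.6 kHz mod fs = 3.2 kHz.
3.2 kHz ≤ fs/2 = 4.4 kHz, appears at 3.2 kHz.
21.9 kHz mod fs = 4.3 kHz.
4.3 kHz ≤ fs/2 = 4.4 kHz, appears at 4.3 kHz.
10.1 kHz mod fs = 1.3 kHz.
1.3 kHz ≤ fs/2 = 4.4 kHz, appears at 1.3 kHz.
21.9 kHz and 30.7 kHz both map to 4.3 kHz.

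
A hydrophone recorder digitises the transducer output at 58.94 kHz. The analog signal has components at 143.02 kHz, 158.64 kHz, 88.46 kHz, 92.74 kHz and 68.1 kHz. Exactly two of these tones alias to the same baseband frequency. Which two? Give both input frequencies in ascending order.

92.74 kHz, 143.02 kHz

fs/2 = 29.47 kHz.
143.02 kHz mod fs = 25.14 kHz.
25.14 kHz ≤ fs/2 = 29.47 kHz, appears at 25.14 kHz.
158.64 kHz mod fs = 40.76 kHz.
40.76 kHz > fs/2 = 29.47 kHz, folds to fs − 40.76 kHz = 18.18 kHz.
88.46 kHz mod fs = 29.52 kHz.
29.52 kHz > fs/2 = 29.47 kHz, folds to fs − 29.52 kHz = 29.42 kHz.
92.74 kHz mod fs = 33.8 kHz.
33.8 kHz > fs/2 = 29.47 kHz, folds to fs − 33.8 kHz = 25.14 kHz.
68.1 kHz mod fs = 9.16 kHz.
9.16 kHz ≤ fs/2 = 29.47 kHz, appears at 9.16 kHz.
92.74 kHz and 143.02 kHz both map to 25.14 kHz.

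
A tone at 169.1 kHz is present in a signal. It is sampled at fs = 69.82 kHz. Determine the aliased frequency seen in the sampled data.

169.1 kHz mod fs = 29.46 kHz.
29.46 kHz ≤ fs/2 = 34.91 kHz, appears at 29.46 kHz.

29.46 kHz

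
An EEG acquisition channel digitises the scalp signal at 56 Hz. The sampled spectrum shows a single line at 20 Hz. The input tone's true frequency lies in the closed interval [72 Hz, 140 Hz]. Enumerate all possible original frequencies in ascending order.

76 Hz, 92 Hz, 132 Hz

Frequencies that alias to 20 Hz are k·fs ± 20 Hz for integer k ≥ 0.
k=0: 20 Hz.
k=1: 36 Hz, 76 Hz.
k=2: 92 Hz, 132 Hz.
k=3: 148 Hz, 188 Hz.
Within [72 Hz, 140 Hz]: 76 Hz, 92 Hz, 132 Hz.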